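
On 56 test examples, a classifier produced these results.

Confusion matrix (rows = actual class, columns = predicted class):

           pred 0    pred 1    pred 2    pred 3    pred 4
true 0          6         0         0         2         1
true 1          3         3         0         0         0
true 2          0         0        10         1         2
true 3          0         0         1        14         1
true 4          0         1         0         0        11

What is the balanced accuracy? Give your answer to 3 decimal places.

0.746

Balanced accuracy = mean of per-class recall.
  0: recall = 6/9 = 0.6667
  1: recall = 3/6 = 0.5000
  2: recall = 10/13 = 0.7692
  3: recall = 14/16 = 0.8750
  4: recall = 11/12 = 0.9167
Mean = (0.6667 + 0.5000 + 0.7692 + 0.8750 + 0.9167) / 5 = 0.746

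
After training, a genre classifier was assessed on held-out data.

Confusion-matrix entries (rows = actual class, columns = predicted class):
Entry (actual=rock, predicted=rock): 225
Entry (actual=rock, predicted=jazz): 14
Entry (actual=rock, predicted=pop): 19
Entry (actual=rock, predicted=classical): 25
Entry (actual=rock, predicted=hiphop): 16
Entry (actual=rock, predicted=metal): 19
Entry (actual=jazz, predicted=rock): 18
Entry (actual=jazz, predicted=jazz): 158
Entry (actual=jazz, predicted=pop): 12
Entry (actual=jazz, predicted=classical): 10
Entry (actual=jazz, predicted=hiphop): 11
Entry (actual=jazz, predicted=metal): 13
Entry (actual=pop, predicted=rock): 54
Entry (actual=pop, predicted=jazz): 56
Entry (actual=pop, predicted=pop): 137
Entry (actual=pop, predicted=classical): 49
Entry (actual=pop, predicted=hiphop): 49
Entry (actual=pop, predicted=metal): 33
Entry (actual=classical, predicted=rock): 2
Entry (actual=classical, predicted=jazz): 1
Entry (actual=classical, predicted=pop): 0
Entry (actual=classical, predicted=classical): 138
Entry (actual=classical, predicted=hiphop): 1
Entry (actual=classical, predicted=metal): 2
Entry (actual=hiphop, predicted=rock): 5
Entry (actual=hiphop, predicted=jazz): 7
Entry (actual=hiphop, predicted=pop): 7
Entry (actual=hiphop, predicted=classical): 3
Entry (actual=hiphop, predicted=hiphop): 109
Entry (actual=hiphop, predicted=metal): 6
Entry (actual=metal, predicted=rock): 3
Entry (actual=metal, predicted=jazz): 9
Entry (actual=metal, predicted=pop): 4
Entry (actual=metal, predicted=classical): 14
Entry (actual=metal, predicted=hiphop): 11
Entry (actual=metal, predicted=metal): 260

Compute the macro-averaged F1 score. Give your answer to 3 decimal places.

Per-class F1 score (2·TP/(2·TP+FP+FN)):
  rock: TP=225, FP=18+54+2+5+3=82, FN=14+19+25+16+19=93 → 450/625 = 0.7200
  jazz: TP=158, FP=14+56+1+7+9=87, FN=18+12+10+11+13=64 → 316/467 = 0.6767
  pop: TP=137, FP=19+12+0+7+4=42, FN=54+56+49+49+33=241 → 274/557 = 0.4919
  classical: TP=138, FP=25+10+49+3+14=101, FN=2+1+0+1+2=6 → 276/383 = 0.7206
  hiphop: TP=109, FP=16+11+49+1+11=88, FN=5+7+7+3+6=28 → 218/334 = 0.6527
  metal: TP=260, FP=19+13+33+2+6=73, FN=3+9+4+14+11=41 → 520/634 = 0.8202
Macro-F1 score = mean = (0.7200 + 0.6767 + 0.4919 + 0.7206 + 0.6527 + 0.8202) / 6 = 0.680

0.680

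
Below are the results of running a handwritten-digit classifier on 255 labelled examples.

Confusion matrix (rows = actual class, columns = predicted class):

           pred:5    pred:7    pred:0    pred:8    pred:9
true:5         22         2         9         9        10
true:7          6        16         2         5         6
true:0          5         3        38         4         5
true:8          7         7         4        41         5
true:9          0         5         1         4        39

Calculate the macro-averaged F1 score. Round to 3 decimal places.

Per-class F1 score (2·TP/(2·TP+FP+FN)):
  5: TP=22, FP=6+5+7+0=18, FN=2+9+9+10=30 → 44/92 = 0.4783
  7: TP=16, FP=2+3+7+5=17, FN=6+2+5+6=19 → 32/68 = 0.4706
  0: TP=38, FP=9+2+4+1=16, FN=5+3+4+5=17 → 76/109 = 0.6972
  8: TP=41, FP=9+5+4+4=22, FN=7+7+4+5=23 → 82/127 = 0.6457
  9: TP=39, FP=10+6+5+5=26, FN=0+5+1+4=10 → 78/114 = 0.6842
Macro-F1 score = mean = (0.4783 + 0.4706 + 0.6972 + 0.6457 + 0.6842) / 5 = 0.595

0.595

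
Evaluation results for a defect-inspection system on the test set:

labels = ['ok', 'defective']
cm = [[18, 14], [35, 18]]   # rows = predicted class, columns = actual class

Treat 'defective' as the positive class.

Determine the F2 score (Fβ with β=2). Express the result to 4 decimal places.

0.4972

Fβ = (1+β²)·TP / ((1+β²)·TP + β²·FN + FP), with β²=4
= 5·18 / (5·18 + 4·14 + 35) = 0.4972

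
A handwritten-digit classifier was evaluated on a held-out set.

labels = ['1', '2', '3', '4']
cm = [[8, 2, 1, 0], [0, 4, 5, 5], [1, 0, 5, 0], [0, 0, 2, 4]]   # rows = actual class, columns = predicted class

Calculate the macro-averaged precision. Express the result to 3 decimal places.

0.596

Per-class precision (TP/(TP+FP)):
  1: TP=8, FP=0+1+0=1 → 8/9 = 0.8889
  2: TP=4, FP=2+0+0=2 → 4/6 = 0.6667
  3: TP=5, FP=1+5+2=8 → 5/13 = 0.3846
  4: TP=4, FP=0+5+0=5 → 4/9 = 0.4444
Macro-precision = mean = (0.8889 + 0.6667 + 0.3846 + 0.4444) / 4 = 0.596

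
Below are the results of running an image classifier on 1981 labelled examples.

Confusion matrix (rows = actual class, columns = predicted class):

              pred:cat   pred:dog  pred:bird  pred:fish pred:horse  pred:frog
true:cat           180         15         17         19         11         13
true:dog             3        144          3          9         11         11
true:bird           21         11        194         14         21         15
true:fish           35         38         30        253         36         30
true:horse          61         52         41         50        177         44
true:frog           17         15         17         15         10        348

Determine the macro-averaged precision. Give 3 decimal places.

Per-class precision (TP/(TP+FP)):
  cat: TP=180, FP=3+21+35+61+17=137 → 180/317 = 0.5678
  dog: TP=144, FP=15+11+38+52+15=131 → 144/275 = 0.5236
  bird: TP=194, FP=17+3+30+41+17=108 → 194/302 = 0.6424
  fish: TP=253, FP=19+9+14+50+15=107 → 253/360 = 0.7028
  horse: TP=177, FP=11+11+21+36+10=89 → 177/266 = 0.6654
  frog: TP=348, FP=13+11+15+30+44=113 → 348/461 = 0.7549
Macro-precision = mean = (0.5678 + 0.5236 + 0.6424 + 0.7028 + 0.6654 + 0.7549) / 6 = 0.643

0.643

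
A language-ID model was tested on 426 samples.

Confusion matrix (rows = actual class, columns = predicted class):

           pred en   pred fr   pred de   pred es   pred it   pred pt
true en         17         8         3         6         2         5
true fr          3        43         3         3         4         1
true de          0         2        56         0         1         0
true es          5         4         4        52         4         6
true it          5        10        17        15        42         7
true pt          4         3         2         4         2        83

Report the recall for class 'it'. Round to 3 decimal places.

Treat 'it' as positive and all other classes as negative.
recall = TP/(TP+FN).
it: TP=42, FN=5+10+17+15+7=54 → 42/96 = 0.4375

0.438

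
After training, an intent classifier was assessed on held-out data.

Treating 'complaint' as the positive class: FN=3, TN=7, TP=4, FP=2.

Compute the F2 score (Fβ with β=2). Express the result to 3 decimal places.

Fβ = (1+β²)·TP / ((1+β²)·TP + β²·FN + FP), with β²=4
= 5·4 / (5·4 + 4·3 + 2) = 0.588

0.588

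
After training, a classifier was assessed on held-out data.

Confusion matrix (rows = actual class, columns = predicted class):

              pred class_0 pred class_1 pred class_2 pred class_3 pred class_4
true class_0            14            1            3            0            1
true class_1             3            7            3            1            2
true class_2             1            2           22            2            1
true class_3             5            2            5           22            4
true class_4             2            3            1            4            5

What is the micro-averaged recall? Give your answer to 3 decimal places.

Micro-averaging pools counts across classes: ΣTP=70, ΣFP=46, ΣFN=46.
Micro-recall = TP/(TP+FN) on pooled counts = 0.603 (equals overall accuracy in single-label multiclass).

0.603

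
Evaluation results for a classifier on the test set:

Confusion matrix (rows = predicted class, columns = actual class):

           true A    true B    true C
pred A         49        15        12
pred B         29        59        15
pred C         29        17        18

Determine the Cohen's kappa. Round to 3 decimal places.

0.265

Observed agreement pₒ = trace/N = 126/243 = 0.5185
Expected agreement pₑ = Σ (rowᵢ·colᵢ)/N² = (107·76 + 91·103 + 45·64)/243² = 0.3452
κ = (pₒ − pₑ)/(1 − pₑ) = (0.5185 − 0.3452)/(1 − 0.3452) = 0.265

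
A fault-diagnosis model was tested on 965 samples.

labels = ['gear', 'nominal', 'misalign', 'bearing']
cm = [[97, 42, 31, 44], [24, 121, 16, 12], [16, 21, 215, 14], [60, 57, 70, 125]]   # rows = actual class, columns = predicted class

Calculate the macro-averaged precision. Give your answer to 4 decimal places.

0.5708

Per-class precision (TP/(TP+FP)):
  gear: TP=97, FP=24+16+60=100 → 97/197 = 0.49239
  nominal: TP=121, FP=42+21+57=120 → 121/241 = 0.50207
  misalign: TP=215, FP=31+16+70=117 → 215/332 = 0.64759
  bearing: TP=125, FP=44+12+14=70 → 125/195 = 0.64103
Macro-precision = mean = (0.49239 + 0.50207 + 0.64759 + 0.64103) / 4 = 0.5708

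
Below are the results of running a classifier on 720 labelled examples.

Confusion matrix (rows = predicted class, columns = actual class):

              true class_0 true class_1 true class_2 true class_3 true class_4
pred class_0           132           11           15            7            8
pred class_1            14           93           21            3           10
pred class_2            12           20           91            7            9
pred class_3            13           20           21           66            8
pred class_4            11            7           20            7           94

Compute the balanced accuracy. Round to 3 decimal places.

Balanced accuracy = mean of per-class recall.
  class_0: recall = 132/182 = 0.7253
  class_1: recall = 93/151 = 0.6159
  class_2: recall = 91/168 = 0.5417
  class_3: recall = 66/90 = 0.7333
  class_4: recall = 94/129 = 0.7287
Mean = (0.7253 + 0.6159 + 0.5417 + 0.7333 + 0.7287) / 5 = 0.669

0.669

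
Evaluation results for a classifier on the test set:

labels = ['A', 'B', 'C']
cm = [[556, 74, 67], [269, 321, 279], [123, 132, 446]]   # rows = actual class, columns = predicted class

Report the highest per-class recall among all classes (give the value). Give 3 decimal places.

Per-class recall (TP/(TP+FN)):
  A: TP=556, FN=74+67=141 → 556/697 = 0.7977
  B: TP=321, FN=269+279=548 → 321/869 = 0.3694
  C: TP=446, FN=123+132=255 → 446/701 = 0.6362
Highest is class 'A' with recall = 0.798.

0.798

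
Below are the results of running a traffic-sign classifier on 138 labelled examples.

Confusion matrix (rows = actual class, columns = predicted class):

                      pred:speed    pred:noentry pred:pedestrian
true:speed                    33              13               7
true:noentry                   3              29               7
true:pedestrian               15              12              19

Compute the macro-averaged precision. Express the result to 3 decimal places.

Per-class precision (TP/(TP+FP)):
  speed: TP=33, FP=3+15=18 → 33/51 = 0.6471
  noentry: TP=29, FP=13+12=25 → 29/54 = 0.5370
  pedestrian: TP=19, FP=7+7=14 → 19/33 = 0.5758
Macro-precision = mean = (0.6471 + 0.5370 + 0.5758) / 3 = 0.587

0.587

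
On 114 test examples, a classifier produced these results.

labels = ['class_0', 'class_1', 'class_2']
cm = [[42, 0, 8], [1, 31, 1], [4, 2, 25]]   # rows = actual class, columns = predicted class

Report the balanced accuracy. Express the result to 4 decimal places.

0.8619

Balanced accuracy = mean of per-class recall.
  class_0: recall = 42/50 = 0.84000
  class_1: recall = 31/33 = 0.93939
  class_2: recall = 25/31 = 0.80645
Mean = (0.84000 + 0.93939 + 0.80645) / 3 = 0.8619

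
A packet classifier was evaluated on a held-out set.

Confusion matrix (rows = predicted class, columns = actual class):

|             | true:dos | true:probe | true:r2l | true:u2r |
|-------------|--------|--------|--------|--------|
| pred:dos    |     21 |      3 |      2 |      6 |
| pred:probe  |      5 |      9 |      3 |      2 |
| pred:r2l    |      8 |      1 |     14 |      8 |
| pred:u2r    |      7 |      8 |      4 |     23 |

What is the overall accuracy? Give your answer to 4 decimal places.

Accuracy = trace / total = (21+9+14+23=67) / 124 = 67/124 = 0.5403

0.5403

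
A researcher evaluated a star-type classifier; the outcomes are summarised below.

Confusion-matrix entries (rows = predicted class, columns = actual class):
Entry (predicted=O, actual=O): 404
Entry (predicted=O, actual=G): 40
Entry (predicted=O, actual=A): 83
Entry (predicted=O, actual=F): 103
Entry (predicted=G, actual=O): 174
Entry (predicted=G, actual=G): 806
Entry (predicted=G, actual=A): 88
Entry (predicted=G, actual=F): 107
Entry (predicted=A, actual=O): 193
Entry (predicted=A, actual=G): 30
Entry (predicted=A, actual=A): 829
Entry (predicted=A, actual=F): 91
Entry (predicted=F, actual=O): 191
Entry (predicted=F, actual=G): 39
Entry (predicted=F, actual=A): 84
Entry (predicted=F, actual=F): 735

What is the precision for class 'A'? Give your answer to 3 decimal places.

0.725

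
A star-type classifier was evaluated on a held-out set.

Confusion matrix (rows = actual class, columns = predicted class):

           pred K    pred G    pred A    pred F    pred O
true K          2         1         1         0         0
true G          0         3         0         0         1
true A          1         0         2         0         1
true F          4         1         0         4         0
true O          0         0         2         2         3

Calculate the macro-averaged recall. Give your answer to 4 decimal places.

Per-class recall (TP/(TP+FN)):
  K: TP=2, FN=1+1+0+0=2 → 2/4 = 0.50000
  G: TP=3, FN=0+0+0+1=1 → 3/4 = 0.75000
  A: TP=2, FN=1+0+0+1=2 → 2/4 = 0.50000
  F: TP=4, FN=4+1+0+0=5 → 4/9 = 0.44444
  O: TP=3, FN=0+0+2+2=4 → 3/7 = 0.42857
Macro-recall = mean = (0.50000 + 0.75000 + 0.50000 + 0.44444 + 0.42857) / 5 = 0.5246

0.5246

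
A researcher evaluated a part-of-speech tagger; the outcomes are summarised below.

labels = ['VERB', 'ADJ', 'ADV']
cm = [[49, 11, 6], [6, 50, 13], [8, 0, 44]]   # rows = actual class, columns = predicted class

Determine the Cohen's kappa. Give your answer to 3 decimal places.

0.647

Observed agreement pₒ = trace/N = 143/187 = 0.7647
Expected agreement pₑ = Σ (rowᵢ·colᵢ)/N² = (66·63 + 69·61 + 52·63)/187² = 0.3330
κ = (pₒ − pₑ)/(1 − pₑ) = (0.7647 − 0.3330)/(1 − 0.3330) = 0.647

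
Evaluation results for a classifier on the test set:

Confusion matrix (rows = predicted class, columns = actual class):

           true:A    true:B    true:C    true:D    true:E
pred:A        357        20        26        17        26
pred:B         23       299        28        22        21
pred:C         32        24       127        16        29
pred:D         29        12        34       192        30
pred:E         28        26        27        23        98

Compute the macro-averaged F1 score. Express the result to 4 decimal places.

0.6507

Per-class F1 score (2·TP/(2·TP+FP+FN)):
  A: TP=357, FP=20+26+17+26=89, FN=23+32+29+28=112 → 714/915 = 0.78033
  B: TP=299, FP=23+28+22+21=94, FN=20+24+12+26=82 → 598/774 = 0.77261
  C: TP=127, FP=32+24+16+29=101, FN=26+28+34+27=115 → 254/470 = 0.54043
  D: TP=192, FP=29+12+34+30=105, FN=17+22+16+23=78 → 384/567 = 0.67725
  E: TP=98, FP=28+26+27+23=104, FN=26+21+29+30=106 → 196/406 = 0.48276
Macro-F1 score = mean = (0.78033 + 0.77261 + 0.54043 + 0.67725 + 0.48276) / 5 = 0.6507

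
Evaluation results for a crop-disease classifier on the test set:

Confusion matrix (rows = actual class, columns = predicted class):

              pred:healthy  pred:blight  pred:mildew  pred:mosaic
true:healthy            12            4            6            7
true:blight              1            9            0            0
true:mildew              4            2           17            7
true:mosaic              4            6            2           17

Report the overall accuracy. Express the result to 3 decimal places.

Accuracy = trace / total = (12+9+17+17=55) / 98 = 55/98 = 0.561

0.561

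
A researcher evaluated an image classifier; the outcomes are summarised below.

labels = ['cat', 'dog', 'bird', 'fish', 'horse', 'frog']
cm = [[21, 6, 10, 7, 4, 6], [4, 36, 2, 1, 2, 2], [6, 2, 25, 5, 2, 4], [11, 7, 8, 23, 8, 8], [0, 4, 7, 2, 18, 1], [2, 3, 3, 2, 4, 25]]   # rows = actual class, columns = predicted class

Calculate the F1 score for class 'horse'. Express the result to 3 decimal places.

0.514

F1 score = 2·TP/(2·TP+FP+FN).
horse: TP=18, FP=4+2+2+8+4=20, FN=0+4+7+2+1=14 → 36/70 = 0.5143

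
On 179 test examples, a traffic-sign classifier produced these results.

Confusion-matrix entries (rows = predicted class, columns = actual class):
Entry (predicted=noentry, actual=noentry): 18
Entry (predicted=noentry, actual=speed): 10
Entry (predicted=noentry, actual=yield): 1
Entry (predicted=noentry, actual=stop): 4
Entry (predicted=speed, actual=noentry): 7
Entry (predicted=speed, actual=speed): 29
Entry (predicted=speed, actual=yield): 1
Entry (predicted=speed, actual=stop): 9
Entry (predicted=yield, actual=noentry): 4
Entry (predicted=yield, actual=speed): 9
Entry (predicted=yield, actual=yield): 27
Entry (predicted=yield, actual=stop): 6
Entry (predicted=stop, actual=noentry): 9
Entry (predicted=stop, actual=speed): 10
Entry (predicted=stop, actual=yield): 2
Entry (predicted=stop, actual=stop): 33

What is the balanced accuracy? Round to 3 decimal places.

0.620

Balanced accuracy = mean of per-class recall.
  noentry: recall = 18/38 = 0.4737
  speed: recall = 29/58 = 0.5000
  yield: recall = 27/31 = 0.8710
  stop: recall = 33/52 = 0.6346
Mean = (0.4737 + 0.5000 + 0.8710 + 0.6346) / 4 = 0.620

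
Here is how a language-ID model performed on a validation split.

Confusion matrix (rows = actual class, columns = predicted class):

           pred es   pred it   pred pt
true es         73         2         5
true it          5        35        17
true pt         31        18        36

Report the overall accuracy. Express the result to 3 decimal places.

Accuracy = trace / total = (73+35+36=144) / 222 = 144/222 = 0.649

0.649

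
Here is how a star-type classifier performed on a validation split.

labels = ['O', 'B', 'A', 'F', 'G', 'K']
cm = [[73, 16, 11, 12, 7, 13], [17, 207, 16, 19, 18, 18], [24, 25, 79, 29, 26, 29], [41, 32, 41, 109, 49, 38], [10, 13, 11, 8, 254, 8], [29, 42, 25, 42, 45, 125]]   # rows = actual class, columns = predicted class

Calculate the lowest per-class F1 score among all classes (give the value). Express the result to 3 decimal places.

Per-class F1 score (2·TP/(2·TP+FP+FN)):
  O: TP=73, FP=17+24+41+10+29=121, FN=16+11+12+7+13=59 → 146/326 = 0.4479
  B: TP=207, FP=16+25+32+13+42=128, FN=17+16+19+18+18=88 → 414/630 = 0.6571
  A: TP=79, FP=11+16+41+11+25=104, FN=24+25+29+26+29=133 → 158/395 = 0.4000
  F: TP=109, FP=12+19+29+8+42=110, FN=41+32+41+49+38=201 → 218/529 = 0.4121
  G: TP=254, FP=7+18+26+49+45=145, FN=10+13+11+8+8=50 → 508/703 = 0.7226
  K: TP=125, FP=13+18+29+38+8=106, FN=29+42+25+42+45=183 → 250/539 = 0.4638
Lowest is class 'A' with F1 score = 0.400.

0.400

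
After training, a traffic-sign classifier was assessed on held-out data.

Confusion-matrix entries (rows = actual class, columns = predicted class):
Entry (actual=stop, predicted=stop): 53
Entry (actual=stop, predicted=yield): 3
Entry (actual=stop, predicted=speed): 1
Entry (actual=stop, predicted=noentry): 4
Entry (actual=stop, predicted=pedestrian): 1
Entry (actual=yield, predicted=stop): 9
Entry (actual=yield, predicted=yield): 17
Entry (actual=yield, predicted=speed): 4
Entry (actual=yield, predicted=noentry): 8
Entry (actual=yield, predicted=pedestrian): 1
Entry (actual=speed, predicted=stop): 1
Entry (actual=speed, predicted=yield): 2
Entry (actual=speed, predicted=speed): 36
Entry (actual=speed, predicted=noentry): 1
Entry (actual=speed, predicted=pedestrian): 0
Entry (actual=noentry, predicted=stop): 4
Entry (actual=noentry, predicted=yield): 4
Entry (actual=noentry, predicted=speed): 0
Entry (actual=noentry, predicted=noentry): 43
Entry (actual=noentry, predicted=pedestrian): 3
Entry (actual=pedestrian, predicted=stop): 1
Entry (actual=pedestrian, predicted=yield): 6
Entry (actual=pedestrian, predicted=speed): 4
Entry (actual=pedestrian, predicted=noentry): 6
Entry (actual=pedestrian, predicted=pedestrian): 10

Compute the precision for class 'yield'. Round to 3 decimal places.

Treat 'yield' as positive and all other classes as negative.
precision = TP/(TP+FP).
yield: TP=17, FP=3+2+4+6=15 → 17/32 = 0.5313

0.531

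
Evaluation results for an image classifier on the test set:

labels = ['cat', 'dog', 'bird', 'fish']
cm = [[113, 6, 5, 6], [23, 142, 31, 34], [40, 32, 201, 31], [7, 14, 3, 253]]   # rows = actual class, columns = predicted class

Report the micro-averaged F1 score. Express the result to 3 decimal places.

Micro-averaging pools counts across classes: ΣTP=709, ΣFP=232, ΣFN=232.
Micro-F1 score = 2·TP/(2·TP+FP+FN) on pooled counts = 0.753 (equals overall accuracy in single-label multiclass).

0.753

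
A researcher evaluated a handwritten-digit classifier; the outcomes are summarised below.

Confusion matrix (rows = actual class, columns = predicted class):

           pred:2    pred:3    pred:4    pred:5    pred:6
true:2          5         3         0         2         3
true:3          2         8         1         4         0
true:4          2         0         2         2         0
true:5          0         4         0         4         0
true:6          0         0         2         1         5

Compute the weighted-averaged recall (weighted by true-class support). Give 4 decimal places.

Per-class recall (TP/(TP+FN)):
  2: TP=5, FN=3+0+2+3=8 → 5/13 = 0.38462
  3: TP=8, FN=2+1+4+0=7 → 8/15 = 0.53333
  4: TP=2, FN=2+0+2+0=4 → 2/6 = 0.33333
  5: TP=4, FN=0+4+0+0=4 → 4/8 = 0.50000
  6: TP=5, FN=0+0+2+1=3 → 5/8 = 0.62500
Weighted-recall = Σ (supportᵢ/N)·recallᵢ with N=50: (13/50)·0.38462 + (15/50)·0.53333 + (6/50)·0.33333 + (8/50)·0.50000 + (8/50)·0.62500 = 0.4800

0.4800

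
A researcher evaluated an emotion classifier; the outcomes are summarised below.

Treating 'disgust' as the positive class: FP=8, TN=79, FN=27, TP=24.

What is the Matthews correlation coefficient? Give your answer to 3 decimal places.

MCC = (TP·TN − FP·FN) / √((TP+FP)(TP+FN)(TN+FP)(TN+FN))
Numerator = 24·79 − 8·27 = 1680
Denominator = √(32·51·87·106) = √15050304 = 3879.4721
MCC = 1680 / 3879.4721 = 0.433

0.433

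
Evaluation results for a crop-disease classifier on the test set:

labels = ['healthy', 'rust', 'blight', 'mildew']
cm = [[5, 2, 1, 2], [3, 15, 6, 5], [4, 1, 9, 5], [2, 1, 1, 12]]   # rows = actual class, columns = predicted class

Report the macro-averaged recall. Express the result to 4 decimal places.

Per-class recall (TP/(TP+FN)):
  healthy: TP=5, FN=2+1+2=5 → 5/10 = 0.50000
  rust: TP=15, FN=3+6+5=14 → 15/29 = 0.51724
  blight: TP=9, FN=4+1+5=10 → 9/19 = 0.47368
  mildew: TP=12, FN=2+1+1=4 → 12/16 = 0.75000
Macro-recall = mean = (0.50000 + 0.51724 + 0.47368 + 0.75000) / 4 = 0.5602

0.5602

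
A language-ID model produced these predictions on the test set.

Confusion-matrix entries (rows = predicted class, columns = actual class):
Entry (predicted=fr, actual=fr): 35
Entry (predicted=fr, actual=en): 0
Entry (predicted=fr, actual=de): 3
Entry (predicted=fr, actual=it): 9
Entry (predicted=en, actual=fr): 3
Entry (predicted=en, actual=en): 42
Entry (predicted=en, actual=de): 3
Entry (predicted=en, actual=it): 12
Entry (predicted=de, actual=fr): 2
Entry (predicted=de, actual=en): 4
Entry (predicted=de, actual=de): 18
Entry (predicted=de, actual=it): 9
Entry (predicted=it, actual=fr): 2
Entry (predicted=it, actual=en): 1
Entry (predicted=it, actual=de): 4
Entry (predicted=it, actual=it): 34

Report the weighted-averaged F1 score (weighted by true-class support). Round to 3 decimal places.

0.707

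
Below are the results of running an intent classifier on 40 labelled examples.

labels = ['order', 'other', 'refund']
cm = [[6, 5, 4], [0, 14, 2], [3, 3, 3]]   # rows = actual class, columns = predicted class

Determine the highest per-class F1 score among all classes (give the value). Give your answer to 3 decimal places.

0.737

Per-class F1 score (2·TP/(2·TP+FP+FN)):
  order: TP=6, FP=0+3=3, FN=5+4=9 → 12/24 = 0.5000
  other: TP=14, FP=5+3=8, FN=0+2=2 → 28/38 = 0.7368
  refund: TP=3, FP=4+2=6, FN=3+3=6 → 6/18 = 0.3333
Highest is class 'other' with F1 score = 0.737.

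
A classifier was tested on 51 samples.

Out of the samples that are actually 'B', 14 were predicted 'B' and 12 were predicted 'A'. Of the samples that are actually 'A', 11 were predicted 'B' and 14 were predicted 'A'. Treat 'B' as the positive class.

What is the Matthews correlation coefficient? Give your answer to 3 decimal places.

0.098

MCC = (TP·TN − FP·FN) / √((TP+FP)(TP+FN)(TN+FP)(TN+FN))
Numerator = 14·14 − 11·12 = 64
Denominator = √(25·26·25·26) = √422500 = 650.0000
MCC = 64 / 650.0000 = 0.098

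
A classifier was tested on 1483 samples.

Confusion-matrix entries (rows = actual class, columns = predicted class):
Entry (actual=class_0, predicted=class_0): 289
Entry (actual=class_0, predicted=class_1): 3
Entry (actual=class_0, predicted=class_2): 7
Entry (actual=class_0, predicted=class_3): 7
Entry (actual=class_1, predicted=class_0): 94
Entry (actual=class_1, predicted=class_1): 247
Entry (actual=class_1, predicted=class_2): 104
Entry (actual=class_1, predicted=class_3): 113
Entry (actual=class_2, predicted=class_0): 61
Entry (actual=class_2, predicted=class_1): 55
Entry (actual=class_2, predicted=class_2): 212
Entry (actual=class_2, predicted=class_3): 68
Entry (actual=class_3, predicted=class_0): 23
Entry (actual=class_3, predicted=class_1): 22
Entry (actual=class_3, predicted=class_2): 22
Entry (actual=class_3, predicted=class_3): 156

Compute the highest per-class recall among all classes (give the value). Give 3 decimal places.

Per-class recall (TP/(TP+FN)):
  class_0: TP=289, FN=3+7+7=17 → 289/306 = 0.9444
  class_1: TP=247, FN=94+104+113=311 → 247/558 = 0.4427
  class_2: TP=212, FN=61+55+68=184 → 212/396 = 0.5354
  class_3: TP=156, FN=23+22+22=67 → 156/223 = 0.6996
Highest is class 'class_0' with recall = 0.944.

0.944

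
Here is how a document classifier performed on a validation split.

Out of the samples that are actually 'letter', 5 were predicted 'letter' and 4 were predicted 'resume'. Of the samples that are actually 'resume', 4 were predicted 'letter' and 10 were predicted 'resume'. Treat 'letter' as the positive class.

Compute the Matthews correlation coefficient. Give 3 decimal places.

0.270

MCC = (TP·TN − FP·FN) / √((TP+FP)(TP+FN)(TN+FP)(TN+FN))
Numerator = 5·10 − 4·4 = 34
Denominator = √(9·9·14·14) = √15876 = 126.0000
MCC = 34 / 126.0000 = 0.270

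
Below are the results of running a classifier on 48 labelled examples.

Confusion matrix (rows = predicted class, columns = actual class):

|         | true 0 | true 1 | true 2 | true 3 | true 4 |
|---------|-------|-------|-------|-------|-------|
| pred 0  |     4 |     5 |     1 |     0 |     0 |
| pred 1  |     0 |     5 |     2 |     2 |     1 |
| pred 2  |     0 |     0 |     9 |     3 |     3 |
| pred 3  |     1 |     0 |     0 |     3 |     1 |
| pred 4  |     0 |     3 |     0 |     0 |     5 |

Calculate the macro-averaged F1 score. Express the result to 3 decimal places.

0.530

Per-class F1 score (2·TP/(2·TP+FP+FN)):
  0: TP=4, FP=5+1+0+0=6, FN=0+0+1+0=1 → 8/15 = 0.5333
  1: TP=5, FP=0+2+2+1=5, FN=5+0+0+3=8 → 10/23 = 0.4348
  2: TP=9, FP=0+0+3+3=6, FN=1+2+0+0=3 → 18/27 = 0.6667
  3: TP=3, FP=1+0+0+1=2, FN=0+2+3+0=5 → 6/13 = 0.4615
  4: TP=5, FP=0+3+0+0=3, FN=0+1+3+1=5 → 10/18 = 0.5556
Macro-F1 score = mean = (0.5333 + 0.4348 + 0.6667 + 0.4615 + 0.5556) / 5 = 0.530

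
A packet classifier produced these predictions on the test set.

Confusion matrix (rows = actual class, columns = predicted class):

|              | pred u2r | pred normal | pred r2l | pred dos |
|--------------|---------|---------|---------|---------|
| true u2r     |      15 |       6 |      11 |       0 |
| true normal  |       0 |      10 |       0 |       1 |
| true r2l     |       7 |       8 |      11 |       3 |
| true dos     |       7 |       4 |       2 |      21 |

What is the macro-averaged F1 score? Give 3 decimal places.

Per-class F1 score (2·TP/(2·TP+FP+FN)):
  u2r: TP=15, FP=0+7+7=14, FN=6+11+0=17 → 30/61 = 0.4918
  normal: TP=10, FP=6+8+4=18, FN=0+0+1=1 → 20/39 = 0.5128
  r2l: TP=11, FP=11+0+2=13, FN=7+8+3=18 → 22/53 = 0.4151
  dos: TP=21, FP=0+1+3=4, FN=7+4+2=13 → 42/59 = 0.7119
Macro-F1 score = mean = (0.4918 + 0.5128 + 0.4151 + 0.7119) / 4 = 0.533

0.533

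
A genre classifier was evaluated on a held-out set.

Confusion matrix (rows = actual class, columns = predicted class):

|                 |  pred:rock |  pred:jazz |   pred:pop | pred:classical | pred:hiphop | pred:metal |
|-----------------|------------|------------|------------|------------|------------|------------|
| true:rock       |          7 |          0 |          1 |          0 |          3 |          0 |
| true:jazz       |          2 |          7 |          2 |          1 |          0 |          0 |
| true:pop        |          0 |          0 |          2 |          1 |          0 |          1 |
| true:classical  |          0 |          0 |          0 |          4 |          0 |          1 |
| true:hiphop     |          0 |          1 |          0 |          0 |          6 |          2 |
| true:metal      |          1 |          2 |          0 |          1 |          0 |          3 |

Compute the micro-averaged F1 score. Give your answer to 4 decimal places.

Micro-averaging pools counts across classes: ΣTP=29, ΣFP=19, ΣFN=19.
Micro-F1 score = 2·TP/(2·TP+FP+FN) on pooled counts = 0.6042 (equals overall accuracy in single-label multiclass).

0.6042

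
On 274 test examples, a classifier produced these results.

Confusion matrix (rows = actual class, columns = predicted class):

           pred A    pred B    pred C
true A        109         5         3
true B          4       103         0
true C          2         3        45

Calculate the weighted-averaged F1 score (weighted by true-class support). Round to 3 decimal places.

0.938

Per-class F1 score (2·TP/(2·TP+FP+FN)):
  A: TP=109, FP=4+2=6, FN=5+3=8 → 218/232 = 0.9397
  B: TP=103, FP=5+3=8, FN=4+0=4 → 206/218 = 0.9450
  C: TP=45, FP=3+0=3, FN=2+3=5 → 90/98 = 0.9184
Weighted-F1 score = Σ (supportᵢ/N)·F1 scoreᵢ with N=274: (117/274)·0.9397 + (107/274)·0.9450 + (50/274)·0.9184 = 0.938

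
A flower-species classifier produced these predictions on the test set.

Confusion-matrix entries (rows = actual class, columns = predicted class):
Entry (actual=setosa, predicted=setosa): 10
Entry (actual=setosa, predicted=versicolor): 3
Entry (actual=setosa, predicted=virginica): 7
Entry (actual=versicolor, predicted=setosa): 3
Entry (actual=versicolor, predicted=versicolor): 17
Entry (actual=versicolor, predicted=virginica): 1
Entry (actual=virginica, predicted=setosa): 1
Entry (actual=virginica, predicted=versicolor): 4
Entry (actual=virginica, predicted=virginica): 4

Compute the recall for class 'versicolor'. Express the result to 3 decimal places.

Take TP from the diagonal, FP from the rest of the 'versicolor' prediction marginal, FN from the rest of the 'versicolor' actual marginal.
recall = TP/(TP+FN).
versicolor: TP=17, FN=3+1=4 → 17/21 = 0.8095

0.810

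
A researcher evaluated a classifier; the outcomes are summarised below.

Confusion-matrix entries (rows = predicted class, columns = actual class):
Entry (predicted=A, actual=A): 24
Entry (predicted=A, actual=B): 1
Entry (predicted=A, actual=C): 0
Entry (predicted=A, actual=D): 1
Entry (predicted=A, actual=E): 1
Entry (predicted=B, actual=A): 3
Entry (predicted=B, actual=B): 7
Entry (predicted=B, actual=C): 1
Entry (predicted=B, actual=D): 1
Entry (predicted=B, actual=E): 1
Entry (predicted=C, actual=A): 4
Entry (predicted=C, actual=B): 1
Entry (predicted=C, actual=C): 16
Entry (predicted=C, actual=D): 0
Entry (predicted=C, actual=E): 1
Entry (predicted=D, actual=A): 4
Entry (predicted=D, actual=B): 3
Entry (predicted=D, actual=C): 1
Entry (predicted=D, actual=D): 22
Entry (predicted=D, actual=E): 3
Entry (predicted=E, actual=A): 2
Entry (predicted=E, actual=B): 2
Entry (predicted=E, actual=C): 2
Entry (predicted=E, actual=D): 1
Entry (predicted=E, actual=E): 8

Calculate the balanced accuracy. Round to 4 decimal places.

0.6800

Balanced accuracy = mean of per-class recall.
  A: recall = 24/37 = 0.64865
  B: recall = 7/14 = 0.50000
  C: recall = 16/20 = 0.80000
  D: recall = 22/25 = 0.88000
  E: recall = 8/14 = 0.57143
Mean = (0.64865 + 0.50000 + 0.80000 + 0.88000 + 0.57143) / 5 = 0.6800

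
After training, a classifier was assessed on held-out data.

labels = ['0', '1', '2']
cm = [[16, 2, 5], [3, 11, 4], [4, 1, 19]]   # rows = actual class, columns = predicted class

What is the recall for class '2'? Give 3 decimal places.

0.792

recall = TP/(TP+FN).
2: TP=19, FN=4+1=5 → 19/24 = 0.7917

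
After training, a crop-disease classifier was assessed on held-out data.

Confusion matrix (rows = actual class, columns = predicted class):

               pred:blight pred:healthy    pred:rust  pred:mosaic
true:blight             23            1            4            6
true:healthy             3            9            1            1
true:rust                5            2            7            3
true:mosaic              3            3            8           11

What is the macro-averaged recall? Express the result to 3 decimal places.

0.543

Per-class recall (TP/(TP+FN)):
  blight: TP=23, FN=1+4+6=11 → 23/34 = 0.6765
  healthy: TP=9, FN=3+1+1=5 → 9/14 = 0.6429
  rust: TP=7, FN=5+2+3=10 → 7/17 = 0.4118
  mosaic: TP=11, FN=3+3+8=14 → 11/25 = 0.4400
Macro-recall = mean = (0.6765 + 0.6429 + 0.4118 + 0.4400) / 4 = 0.543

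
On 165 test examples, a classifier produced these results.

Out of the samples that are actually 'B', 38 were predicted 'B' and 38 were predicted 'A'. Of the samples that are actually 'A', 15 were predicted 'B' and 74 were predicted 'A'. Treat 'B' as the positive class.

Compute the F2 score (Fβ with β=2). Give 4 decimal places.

0.5322

Fβ = (1+β²)·TP / ((1+β²)·TP + β²·FN + FP), with β²=4
= 5·38 / (5·38 + 4·38 + 15) = 0.5322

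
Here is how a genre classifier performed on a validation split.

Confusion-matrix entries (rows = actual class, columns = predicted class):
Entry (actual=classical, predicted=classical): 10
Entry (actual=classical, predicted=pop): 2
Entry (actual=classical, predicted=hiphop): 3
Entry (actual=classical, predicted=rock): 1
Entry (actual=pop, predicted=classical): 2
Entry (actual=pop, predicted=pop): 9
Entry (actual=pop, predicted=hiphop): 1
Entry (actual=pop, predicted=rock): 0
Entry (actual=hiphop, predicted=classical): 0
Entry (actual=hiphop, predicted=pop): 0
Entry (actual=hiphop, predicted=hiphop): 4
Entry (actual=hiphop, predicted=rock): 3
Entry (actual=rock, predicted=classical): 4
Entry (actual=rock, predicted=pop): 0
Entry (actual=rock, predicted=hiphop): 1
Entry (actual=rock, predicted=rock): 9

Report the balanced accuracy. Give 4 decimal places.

0.6473

Balanced accuracy = mean of per-class recall.
  classical: recall = 10/16 = 0.62500
  pop: recall = 9/12 = 0.75000
  hiphop: recall = 4/7 = 0.57143
  rock: recall = 9/14 = 0.64286
Mean = (0.62500 + 0.75000 + 0.57143 + 0.64286) / 4 = 0.6473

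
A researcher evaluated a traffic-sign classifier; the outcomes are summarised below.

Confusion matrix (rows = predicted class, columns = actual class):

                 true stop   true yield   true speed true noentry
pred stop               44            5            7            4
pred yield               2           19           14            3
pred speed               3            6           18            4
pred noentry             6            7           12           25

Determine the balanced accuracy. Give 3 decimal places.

Balanced accuracy = mean of per-class recall.
  stop: recall = 44/55 = 0.8000
  yield: recall = 19/37 = 0.5135
  speed: recall = 18/51 = 0.3529
  noentry: recall = 25/36 = 0.6944
Mean = (0.8000 + 0.5135 + 0.3529 + 0.6944) / 4 = 0.590

0.590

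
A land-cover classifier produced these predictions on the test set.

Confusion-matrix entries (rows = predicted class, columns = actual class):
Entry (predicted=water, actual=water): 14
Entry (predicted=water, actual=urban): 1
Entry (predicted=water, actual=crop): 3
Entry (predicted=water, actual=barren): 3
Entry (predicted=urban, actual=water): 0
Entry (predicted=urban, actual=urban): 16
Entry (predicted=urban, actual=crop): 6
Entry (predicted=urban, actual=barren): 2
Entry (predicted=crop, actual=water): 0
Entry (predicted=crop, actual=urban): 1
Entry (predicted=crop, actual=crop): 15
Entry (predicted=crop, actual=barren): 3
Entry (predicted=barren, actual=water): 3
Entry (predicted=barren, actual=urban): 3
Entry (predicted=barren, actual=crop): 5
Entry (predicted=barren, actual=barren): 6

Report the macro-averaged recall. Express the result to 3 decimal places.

Per-class recall (TP/(TP+FN)):
  water: TP=14, FN=0+0+3=3 → 14/17 = 0.8235
  urban: TP=16, FN=1+1+3=5 → 16/21 = 0.7619
  crop: TP=15, FN=3+6+5=14 → 15/29 = 0.5172
  barren: TP=6, FN=3+2+3=8 → 6/14 = 0.4286
Macro-recall = mean = (0.8235 + 0.7619 + 0.5172 + 0.4286) / 4 = 0.633

0.633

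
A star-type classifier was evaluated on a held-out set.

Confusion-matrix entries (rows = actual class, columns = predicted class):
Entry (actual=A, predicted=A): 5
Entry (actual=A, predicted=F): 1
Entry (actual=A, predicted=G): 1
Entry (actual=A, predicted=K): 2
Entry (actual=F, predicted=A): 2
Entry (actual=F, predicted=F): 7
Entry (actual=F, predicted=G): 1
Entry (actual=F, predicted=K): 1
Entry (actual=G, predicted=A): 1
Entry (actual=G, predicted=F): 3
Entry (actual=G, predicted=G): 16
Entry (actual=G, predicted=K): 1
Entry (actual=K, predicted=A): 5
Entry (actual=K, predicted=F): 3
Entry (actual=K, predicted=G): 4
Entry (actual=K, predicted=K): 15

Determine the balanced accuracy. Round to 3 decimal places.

Balanced accuracy = mean of per-class recall.
  A: recall = 5/9 = 0.5556
  F: recall = 7/11 = 0.6364
  G: recall = 16/21 = 0.7619
  K: recall = 15/27 = 0.5556
Mean = (0.5556 + 0.6364 + 0.7619 + 0.5556) / 4 = 0.627

0.627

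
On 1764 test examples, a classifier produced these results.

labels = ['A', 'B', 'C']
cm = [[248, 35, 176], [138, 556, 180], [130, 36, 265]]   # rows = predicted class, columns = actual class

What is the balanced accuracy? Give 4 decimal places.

0.5980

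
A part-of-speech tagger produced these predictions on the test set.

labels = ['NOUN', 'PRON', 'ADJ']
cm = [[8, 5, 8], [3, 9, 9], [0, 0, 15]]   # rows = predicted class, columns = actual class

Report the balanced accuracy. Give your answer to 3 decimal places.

Balanced accuracy = mean of per-class recall.
  NOUN: recall = 8/11 = 0.7273
  PRON: recall = 9/14 = 0.6429
  ADJ: recall = 15/32 = 0.4688
Mean = (0.7273 + 0.6429 + 0.4688) / 3 = 0.613

0.613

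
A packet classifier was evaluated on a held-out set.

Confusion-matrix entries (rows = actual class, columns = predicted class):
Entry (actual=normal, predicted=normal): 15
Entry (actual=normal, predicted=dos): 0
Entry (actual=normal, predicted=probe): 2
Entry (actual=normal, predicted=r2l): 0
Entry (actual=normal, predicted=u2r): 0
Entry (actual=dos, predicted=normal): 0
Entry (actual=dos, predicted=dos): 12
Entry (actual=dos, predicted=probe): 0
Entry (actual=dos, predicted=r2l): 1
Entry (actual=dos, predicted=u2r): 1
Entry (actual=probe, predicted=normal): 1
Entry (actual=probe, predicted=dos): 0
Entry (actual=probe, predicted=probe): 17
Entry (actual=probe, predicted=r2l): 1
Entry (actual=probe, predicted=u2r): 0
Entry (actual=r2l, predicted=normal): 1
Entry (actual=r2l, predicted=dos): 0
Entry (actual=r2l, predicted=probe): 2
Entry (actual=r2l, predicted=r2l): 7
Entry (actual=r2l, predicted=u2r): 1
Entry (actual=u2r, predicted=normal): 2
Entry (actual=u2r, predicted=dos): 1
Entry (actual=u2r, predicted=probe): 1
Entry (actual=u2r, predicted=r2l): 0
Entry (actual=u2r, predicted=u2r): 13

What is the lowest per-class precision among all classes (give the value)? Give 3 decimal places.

0.773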